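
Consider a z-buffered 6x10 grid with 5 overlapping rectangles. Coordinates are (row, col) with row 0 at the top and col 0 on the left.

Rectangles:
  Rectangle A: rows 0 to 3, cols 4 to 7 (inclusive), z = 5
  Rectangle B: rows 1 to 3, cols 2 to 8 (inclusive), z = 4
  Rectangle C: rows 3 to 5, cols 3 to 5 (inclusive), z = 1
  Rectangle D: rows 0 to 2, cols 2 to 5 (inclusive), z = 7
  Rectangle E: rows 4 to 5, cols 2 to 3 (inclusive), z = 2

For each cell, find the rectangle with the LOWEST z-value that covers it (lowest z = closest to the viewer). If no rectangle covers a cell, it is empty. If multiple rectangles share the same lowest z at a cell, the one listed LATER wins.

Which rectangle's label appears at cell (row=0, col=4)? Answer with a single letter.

Check cell (0,4):
  A: rows 0-3 cols 4-7 z=5 -> covers; best now A (z=5)
  B: rows 1-3 cols 2-8 -> outside (row miss)
  C: rows 3-5 cols 3-5 -> outside (row miss)
  D: rows 0-2 cols 2-5 z=7 -> covers; best now A (z=5)
  E: rows 4-5 cols 2-3 -> outside (row miss)
Winner: A at z=5

Answer: A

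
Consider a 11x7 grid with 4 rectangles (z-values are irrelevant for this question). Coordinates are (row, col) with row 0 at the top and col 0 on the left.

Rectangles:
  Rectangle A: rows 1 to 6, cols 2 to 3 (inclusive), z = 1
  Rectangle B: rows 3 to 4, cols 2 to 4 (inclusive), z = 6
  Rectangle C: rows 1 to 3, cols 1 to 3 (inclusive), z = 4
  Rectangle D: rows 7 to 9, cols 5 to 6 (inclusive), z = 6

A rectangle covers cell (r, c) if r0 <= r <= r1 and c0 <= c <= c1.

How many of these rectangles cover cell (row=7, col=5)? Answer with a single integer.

Check cell (7,5):
  A: rows 1-6 cols 2-3 -> outside (row miss)
  B: rows 3-4 cols 2-4 -> outside (row miss)
  C: rows 1-3 cols 1-3 -> outside (row miss)
  D: rows 7-9 cols 5-6 -> covers
Count covering = 1

Answer: 1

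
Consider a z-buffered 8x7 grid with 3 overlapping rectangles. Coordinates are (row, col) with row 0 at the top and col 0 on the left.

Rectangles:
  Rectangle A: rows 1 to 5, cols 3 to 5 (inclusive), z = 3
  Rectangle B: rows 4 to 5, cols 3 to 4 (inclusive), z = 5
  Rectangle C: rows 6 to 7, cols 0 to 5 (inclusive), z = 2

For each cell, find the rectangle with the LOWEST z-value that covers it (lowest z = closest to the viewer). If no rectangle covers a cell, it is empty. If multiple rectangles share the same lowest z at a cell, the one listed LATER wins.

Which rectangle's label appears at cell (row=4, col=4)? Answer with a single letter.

Answer: A

Derivation:
Check cell (4,4):
  A: rows 1-5 cols 3-5 z=3 -> covers; best now A (z=3)
  B: rows 4-5 cols 3-4 z=5 -> covers; best now A (z=3)
  C: rows 6-7 cols 0-5 -> outside (row miss)
Winner: A at z=3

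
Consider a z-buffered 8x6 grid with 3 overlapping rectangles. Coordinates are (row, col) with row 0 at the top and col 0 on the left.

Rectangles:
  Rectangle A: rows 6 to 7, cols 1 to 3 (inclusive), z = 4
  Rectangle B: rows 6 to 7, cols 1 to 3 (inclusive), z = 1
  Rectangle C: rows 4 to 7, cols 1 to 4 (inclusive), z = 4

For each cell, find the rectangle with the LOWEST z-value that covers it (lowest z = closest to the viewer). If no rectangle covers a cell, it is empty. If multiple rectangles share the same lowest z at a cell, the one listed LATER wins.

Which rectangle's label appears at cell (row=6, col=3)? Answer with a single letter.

Answer: B

Derivation:
Check cell (6,3):
  A: rows 6-7 cols 1-3 z=4 -> covers; best now A (z=4)
  B: rows 6-7 cols 1-3 z=1 -> covers; best now B (z=1)
  C: rows 4-7 cols 1-4 z=4 -> covers; best now B (z=1)
Winner: B at z=1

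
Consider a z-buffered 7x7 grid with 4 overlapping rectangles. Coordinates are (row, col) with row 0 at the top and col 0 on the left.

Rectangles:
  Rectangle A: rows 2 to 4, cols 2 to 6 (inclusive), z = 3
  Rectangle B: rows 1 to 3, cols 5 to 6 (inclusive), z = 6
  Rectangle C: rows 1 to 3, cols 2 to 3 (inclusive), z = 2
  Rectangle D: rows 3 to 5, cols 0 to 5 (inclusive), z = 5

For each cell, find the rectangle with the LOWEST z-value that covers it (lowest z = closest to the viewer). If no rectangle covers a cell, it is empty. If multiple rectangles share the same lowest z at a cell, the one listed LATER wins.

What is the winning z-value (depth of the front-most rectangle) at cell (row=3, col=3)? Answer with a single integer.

Check cell (3,3):
  A: rows 2-4 cols 2-6 z=3 -> covers; best now A (z=3)
  B: rows 1-3 cols 5-6 -> outside (col miss)
  C: rows 1-3 cols 2-3 z=2 -> covers; best now C (z=2)
  D: rows 3-5 cols 0-5 z=5 -> covers; best now C (z=2)
Winner: C at z=2

Answer: 2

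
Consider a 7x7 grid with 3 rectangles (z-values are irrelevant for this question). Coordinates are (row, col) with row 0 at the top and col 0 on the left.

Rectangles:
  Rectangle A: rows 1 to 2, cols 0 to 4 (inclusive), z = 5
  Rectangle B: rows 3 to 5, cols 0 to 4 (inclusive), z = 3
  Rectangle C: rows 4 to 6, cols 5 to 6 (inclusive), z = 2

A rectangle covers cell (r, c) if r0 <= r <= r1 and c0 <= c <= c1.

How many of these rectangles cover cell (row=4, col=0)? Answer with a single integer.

Check cell (4,0):
  A: rows 1-2 cols 0-4 -> outside (row miss)
  B: rows 3-5 cols 0-4 -> covers
  C: rows 4-6 cols 5-6 -> outside (col miss)
Count covering = 1

Answer: 1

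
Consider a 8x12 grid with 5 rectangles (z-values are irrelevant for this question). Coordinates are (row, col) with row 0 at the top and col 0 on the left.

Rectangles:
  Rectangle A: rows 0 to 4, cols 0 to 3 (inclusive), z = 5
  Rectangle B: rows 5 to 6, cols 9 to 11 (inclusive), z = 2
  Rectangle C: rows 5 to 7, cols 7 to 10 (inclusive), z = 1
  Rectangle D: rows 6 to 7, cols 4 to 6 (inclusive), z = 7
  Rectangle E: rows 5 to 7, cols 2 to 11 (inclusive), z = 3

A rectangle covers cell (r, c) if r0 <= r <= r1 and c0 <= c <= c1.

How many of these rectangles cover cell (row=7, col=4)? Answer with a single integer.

Answer: 2

Derivation:
Check cell (7,4):
  A: rows 0-4 cols 0-3 -> outside (row miss)
  B: rows 5-6 cols 9-11 -> outside (row miss)
  C: rows 5-7 cols 7-10 -> outside (col miss)
  D: rows 6-7 cols 4-6 -> covers
  E: rows 5-7 cols 2-11 -> covers
Count covering = 2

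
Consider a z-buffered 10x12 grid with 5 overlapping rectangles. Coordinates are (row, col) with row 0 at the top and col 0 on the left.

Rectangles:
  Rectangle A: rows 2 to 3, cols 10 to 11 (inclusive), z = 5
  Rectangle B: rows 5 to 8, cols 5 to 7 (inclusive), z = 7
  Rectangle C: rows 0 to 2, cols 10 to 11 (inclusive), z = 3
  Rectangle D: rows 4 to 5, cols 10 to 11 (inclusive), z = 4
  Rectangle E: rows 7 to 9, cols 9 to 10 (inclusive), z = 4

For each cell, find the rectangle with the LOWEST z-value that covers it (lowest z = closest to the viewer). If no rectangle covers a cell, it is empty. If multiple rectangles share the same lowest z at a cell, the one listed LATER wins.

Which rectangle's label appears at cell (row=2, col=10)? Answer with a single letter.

Answer: C

Derivation:
Check cell (2,10):
  A: rows 2-3 cols 10-11 z=5 -> covers; best now A (z=5)
  B: rows 5-8 cols 5-7 -> outside (row miss)
  C: rows 0-2 cols 10-11 z=3 -> covers; best now C (z=3)
  D: rows 4-5 cols 10-11 -> outside (row miss)
  E: rows 7-9 cols 9-10 -> outside (row miss)
Winner: C at z=3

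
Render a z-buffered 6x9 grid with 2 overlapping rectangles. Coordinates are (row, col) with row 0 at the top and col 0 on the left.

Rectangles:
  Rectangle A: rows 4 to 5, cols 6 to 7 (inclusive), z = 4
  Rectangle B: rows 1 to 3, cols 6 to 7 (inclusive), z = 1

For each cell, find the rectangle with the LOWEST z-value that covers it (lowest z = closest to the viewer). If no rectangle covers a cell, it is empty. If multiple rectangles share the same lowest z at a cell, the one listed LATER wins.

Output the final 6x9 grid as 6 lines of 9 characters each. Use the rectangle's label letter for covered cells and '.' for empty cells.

.........
......BB.
......BB.
......BB.
......AA.
......AA.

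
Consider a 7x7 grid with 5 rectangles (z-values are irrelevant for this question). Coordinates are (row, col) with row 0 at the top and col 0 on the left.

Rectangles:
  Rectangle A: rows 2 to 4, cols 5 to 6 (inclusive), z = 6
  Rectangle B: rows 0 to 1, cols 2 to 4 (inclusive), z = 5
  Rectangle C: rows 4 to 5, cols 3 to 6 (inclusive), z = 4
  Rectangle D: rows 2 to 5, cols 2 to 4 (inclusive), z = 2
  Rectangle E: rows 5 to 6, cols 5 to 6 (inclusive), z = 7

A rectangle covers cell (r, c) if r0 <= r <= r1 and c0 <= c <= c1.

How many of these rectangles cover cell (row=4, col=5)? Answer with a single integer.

Check cell (4,5):
  A: rows 2-4 cols 5-6 -> covers
  B: rows 0-1 cols 2-4 -> outside (row miss)
  C: rows 4-5 cols 3-6 -> covers
  D: rows 2-5 cols 2-4 -> outside (col miss)
  E: rows 5-6 cols 5-6 -> outside (row miss)
Count covering = 2

Answer: 2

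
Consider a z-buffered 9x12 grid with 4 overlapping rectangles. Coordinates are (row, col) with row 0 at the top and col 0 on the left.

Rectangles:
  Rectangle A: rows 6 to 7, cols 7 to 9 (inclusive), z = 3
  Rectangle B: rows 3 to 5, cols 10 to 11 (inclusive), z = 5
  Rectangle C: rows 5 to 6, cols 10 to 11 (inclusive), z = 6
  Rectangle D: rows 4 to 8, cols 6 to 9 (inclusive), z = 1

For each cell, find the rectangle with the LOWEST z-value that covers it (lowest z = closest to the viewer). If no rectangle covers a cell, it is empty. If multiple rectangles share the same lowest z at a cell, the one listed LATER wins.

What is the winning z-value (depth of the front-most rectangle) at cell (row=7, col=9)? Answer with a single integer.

Check cell (7,9):
  A: rows 6-7 cols 7-9 z=3 -> covers; best now A (z=3)
  B: rows 3-5 cols 10-11 -> outside (row miss)
  C: rows 5-6 cols 10-11 -> outside (row miss)
  D: rows 4-8 cols 6-9 z=1 -> covers; best now D (z=1)
Winner: D at z=1

Answer: 1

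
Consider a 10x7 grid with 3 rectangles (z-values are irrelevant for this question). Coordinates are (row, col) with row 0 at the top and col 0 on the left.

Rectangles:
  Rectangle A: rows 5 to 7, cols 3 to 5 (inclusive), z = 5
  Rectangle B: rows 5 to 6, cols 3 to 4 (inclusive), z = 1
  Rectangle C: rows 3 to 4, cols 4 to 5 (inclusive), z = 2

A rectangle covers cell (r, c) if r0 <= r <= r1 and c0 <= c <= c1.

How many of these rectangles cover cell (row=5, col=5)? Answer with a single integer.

Answer: 1

Derivation:
Check cell (5,5):
  A: rows 5-7 cols 3-5 -> covers
  B: rows 5-6 cols 3-4 -> outside (col miss)
  C: rows 3-4 cols 4-5 -> outside (row miss)
Count covering = 1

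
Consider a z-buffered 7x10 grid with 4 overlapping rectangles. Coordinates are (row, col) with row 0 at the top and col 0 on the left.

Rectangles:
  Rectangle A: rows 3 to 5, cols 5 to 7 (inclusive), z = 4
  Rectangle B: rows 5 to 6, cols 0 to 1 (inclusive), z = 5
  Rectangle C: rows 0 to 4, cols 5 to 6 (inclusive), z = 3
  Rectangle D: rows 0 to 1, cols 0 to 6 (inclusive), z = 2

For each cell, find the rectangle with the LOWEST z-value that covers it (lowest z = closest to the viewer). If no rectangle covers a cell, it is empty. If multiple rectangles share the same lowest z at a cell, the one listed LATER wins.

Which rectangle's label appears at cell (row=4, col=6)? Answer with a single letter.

Check cell (4,6):
  A: rows 3-5 cols 5-7 z=4 -> covers; best now A (z=4)
  B: rows 5-6 cols 0-1 -> outside (row miss)
  C: rows 0-4 cols 5-6 z=3 -> covers; best now C (z=3)
  D: rows 0-1 cols 0-6 -> outside (row miss)
Winner: C at z=3

Answer: C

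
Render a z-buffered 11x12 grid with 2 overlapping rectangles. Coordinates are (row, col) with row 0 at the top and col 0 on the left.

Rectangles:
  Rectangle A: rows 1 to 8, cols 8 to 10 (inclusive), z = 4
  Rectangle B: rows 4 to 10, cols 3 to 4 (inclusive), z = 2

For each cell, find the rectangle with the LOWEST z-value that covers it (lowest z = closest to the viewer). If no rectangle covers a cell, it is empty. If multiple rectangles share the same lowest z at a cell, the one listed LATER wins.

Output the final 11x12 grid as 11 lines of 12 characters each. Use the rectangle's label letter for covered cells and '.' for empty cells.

............
........AAA.
........AAA.
........AAA.
...BB...AAA.
...BB...AAA.
...BB...AAA.
...BB...AAA.
...BB...AAA.
...BB.......
...BB.......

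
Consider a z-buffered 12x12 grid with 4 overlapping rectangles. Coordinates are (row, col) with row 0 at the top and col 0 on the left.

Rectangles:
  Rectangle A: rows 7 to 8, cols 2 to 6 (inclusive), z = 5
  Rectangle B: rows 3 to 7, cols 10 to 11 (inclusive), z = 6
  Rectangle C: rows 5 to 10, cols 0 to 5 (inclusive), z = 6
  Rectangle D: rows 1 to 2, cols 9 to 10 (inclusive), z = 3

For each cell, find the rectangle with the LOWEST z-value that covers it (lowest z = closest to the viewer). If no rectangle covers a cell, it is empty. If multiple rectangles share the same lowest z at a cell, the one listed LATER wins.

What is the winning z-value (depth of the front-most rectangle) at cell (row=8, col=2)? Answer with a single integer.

Answer: 5

Derivation:
Check cell (8,2):
  A: rows 7-8 cols 2-6 z=5 -> covers; best now A (z=5)
  B: rows 3-7 cols 10-11 -> outside (row miss)
  C: rows 5-10 cols 0-5 z=6 -> covers; best now A (z=5)
  D: rows 1-2 cols 9-10 -> outside (row miss)
Winner: A at z=5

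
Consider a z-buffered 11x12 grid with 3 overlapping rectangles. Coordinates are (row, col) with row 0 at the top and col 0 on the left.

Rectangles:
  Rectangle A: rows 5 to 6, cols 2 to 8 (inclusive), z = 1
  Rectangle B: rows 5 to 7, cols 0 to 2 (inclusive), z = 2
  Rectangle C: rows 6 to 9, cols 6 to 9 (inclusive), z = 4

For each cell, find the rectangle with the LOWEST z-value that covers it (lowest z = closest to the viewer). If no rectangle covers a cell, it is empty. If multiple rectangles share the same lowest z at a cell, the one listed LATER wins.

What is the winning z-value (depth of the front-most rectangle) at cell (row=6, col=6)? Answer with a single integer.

Answer: 1

Derivation:
Check cell (6,6):
  A: rows 5-6 cols 2-8 z=1 -> covers; best now A (z=1)
  B: rows 5-7 cols 0-2 -> outside (col miss)
  C: rows 6-9 cols 6-9 z=4 -> covers; best now A (z=1)
Winner: A at z=1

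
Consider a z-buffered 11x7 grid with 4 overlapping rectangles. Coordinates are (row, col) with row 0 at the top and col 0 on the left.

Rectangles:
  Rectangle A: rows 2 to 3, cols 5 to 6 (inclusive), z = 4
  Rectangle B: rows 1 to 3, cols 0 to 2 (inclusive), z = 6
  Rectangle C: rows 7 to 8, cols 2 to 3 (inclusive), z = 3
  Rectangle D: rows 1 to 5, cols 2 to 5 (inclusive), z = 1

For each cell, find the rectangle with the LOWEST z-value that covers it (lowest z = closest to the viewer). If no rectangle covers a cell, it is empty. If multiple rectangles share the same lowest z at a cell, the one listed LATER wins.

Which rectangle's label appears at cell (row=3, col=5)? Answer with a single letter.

Check cell (3,5):
  A: rows 2-3 cols 5-6 z=4 -> covers; best now A (z=4)
  B: rows 1-3 cols 0-2 -> outside (col miss)
  C: rows 7-8 cols 2-3 -> outside (row miss)
  D: rows 1-5 cols 2-5 z=1 -> covers; best now D (z=1)
Winner: D at z=1

Answer: D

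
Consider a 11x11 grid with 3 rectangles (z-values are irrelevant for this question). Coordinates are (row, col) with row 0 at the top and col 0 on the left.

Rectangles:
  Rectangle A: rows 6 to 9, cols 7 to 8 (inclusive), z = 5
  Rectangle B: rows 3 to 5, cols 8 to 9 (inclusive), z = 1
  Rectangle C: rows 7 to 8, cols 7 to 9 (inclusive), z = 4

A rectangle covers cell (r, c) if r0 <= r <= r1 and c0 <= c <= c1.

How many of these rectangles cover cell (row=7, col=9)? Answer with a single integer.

Check cell (7,9):
  A: rows 6-9 cols 7-8 -> outside (col miss)
  B: rows 3-5 cols 8-9 -> outside (row miss)
  C: rows 7-8 cols 7-9 -> covers
Count covering = 1

Answer: 1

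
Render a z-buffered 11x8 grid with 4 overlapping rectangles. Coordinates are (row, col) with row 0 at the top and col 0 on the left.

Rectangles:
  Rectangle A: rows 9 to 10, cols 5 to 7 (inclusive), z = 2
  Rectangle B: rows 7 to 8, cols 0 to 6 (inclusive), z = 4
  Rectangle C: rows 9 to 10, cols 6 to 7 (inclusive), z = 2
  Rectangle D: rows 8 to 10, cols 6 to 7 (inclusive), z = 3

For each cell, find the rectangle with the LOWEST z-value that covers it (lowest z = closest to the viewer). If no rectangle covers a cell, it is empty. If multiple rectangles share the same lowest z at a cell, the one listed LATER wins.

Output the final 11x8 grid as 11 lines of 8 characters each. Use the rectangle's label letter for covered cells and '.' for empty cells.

........
........
........
........
........
........
........
BBBBBBB.
BBBBBBDD
.....ACC
.....ACC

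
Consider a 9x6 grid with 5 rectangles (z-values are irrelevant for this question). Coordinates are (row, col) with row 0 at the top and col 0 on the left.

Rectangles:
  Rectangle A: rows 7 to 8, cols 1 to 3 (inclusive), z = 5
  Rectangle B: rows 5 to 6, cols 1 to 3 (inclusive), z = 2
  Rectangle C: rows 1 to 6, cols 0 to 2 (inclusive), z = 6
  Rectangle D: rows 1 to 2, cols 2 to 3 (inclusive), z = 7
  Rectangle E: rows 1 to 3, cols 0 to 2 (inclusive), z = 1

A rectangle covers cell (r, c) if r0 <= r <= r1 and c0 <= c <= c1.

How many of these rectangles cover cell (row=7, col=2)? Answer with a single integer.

Answer: 1

Derivation:
Check cell (7,2):
  A: rows 7-8 cols 1-3 -> covers
  B: rows 5-6 cols 1-3 -> outside (row miss)
  C: rows 1-6 cols 0-2 -> outside (row miss)
  D: rows 1-2 cols 2-3 -> outside (row miss)
  E: rows 1-3 cols 0-2 -> outside (row miss)
Count covering = 1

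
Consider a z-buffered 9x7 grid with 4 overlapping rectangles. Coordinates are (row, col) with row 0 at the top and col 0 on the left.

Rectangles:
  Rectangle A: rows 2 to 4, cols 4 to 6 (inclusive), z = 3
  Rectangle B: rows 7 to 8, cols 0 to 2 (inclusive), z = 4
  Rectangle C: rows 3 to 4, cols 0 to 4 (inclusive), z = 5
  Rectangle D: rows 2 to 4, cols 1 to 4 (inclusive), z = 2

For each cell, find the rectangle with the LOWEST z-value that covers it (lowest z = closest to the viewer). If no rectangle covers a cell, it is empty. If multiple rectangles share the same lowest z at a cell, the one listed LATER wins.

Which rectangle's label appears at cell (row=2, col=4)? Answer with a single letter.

Check cell (2,4):
  A: rows 2-4 cols 4-6 z=3 -> covers; best now A (z=3)
  B: rows 7-8 cols 0-2 -> outside (row miss)
  C: rows 3-4 cols 0-4 -> outside (row miss)
  D: rows 2-4 cols 1-4 z=2 -> covers; best now D (z=2)
Winner: D at z=2

Answer: D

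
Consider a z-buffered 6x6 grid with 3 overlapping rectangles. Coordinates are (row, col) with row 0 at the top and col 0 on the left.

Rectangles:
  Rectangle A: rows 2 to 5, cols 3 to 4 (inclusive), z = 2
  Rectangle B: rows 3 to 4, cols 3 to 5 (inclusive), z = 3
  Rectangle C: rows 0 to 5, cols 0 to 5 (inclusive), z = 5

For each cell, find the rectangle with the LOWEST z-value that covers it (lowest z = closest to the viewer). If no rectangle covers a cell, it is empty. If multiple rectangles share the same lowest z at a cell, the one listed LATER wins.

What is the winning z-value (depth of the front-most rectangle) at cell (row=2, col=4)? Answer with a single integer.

Answer: 2

Derivation:
Check cell (2,4):
  A: rows 2-5 cols 3-4 z=2 -> covers; best now A (z=2)
  B: rows 3-4 cols 3-5 -> outside (row miss)
  C: rows 0-5 cols 0-5 z=5 -> covers; best now A (z=2)
Winner: A at z=2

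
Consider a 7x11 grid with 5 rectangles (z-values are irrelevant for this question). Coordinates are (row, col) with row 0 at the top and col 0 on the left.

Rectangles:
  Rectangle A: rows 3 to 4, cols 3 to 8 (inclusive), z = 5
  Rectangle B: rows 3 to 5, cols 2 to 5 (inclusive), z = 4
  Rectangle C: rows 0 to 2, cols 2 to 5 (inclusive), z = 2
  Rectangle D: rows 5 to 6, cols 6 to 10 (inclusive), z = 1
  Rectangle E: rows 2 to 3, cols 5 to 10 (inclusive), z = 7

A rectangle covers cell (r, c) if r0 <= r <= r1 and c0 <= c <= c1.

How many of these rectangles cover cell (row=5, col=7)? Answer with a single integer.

Answer: 1

Derivation:
Check cell (5,7):
  A: rows 3-4 cols 3-8 -> outside (row miss)
  B: rows 3-5 cols 2-5 -> outside (col miss)
  C: rows 0-2 cols 2-5 -> outside (row miss)
  D: rows 5-6 cols 6-10 -> covers
  E: rows 2-3 cols 5-10 -> outside (row miss)
Count covering = 1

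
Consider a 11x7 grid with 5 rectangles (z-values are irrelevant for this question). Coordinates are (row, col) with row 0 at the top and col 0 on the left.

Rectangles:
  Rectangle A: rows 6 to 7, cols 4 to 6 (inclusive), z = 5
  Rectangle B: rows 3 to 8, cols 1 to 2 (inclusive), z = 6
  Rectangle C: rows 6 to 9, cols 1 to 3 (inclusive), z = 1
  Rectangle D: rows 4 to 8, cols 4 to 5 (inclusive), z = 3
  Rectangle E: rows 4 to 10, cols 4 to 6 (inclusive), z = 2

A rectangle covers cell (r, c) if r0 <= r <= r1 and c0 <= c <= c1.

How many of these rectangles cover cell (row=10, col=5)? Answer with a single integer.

Answer: 1

Derivation:
Check cell (10,5):
  A: rows 6-7 cols 4-6 -> outside (row miss)
  B: rows 3-8 cols 1-2 -> outside (row miss)
  C: rows 6-9 cols 1-3 -> outside (row miss)
  D: rows 4-8 cols 4-5 -> outside (row miss)
  E: rows 4-10 cols 4-6 -> covers
Count covering = 1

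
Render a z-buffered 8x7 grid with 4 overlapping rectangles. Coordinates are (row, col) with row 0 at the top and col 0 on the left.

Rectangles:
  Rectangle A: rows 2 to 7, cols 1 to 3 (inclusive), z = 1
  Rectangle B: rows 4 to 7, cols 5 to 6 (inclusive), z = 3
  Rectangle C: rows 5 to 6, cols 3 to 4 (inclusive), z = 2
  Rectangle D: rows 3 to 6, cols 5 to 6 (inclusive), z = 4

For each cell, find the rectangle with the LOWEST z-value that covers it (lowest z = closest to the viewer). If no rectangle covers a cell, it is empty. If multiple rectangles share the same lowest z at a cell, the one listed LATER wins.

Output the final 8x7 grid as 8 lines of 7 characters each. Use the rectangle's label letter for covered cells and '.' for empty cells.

.......
.......
.AAA...
.AAA.DD
.AAA.BB
.AAACBB
.AAACBB
.AAA.BB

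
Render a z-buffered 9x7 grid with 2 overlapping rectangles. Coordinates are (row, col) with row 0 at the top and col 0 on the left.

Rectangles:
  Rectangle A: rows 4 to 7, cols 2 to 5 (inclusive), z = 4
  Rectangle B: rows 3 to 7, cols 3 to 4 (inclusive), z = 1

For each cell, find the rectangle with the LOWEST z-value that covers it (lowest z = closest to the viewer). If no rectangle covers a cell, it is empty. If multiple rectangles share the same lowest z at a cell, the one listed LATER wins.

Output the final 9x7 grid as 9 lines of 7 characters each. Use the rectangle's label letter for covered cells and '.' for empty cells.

.......
.......
.......
...BB..
..ABBA.
..ABBA.
..ABBA.
..ABBA.
.......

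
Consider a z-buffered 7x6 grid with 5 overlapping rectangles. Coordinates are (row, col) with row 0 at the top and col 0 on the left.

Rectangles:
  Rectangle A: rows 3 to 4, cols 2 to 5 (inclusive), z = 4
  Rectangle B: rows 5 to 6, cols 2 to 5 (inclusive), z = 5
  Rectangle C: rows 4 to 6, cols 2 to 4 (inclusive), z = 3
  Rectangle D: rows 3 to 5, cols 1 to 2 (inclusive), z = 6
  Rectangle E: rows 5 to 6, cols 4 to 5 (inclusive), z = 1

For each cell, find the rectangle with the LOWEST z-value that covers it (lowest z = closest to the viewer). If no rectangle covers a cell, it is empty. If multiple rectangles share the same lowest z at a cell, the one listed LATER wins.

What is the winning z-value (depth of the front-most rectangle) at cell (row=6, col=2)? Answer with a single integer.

Check cell (6,2):
  A: rows 3-4 cols 2-5 -> outside (row miss)
  B: rows 5-6 cols 2-5 z=5 -> covers; best now B (z=5)
  C: rows 4-6 cols 2-4 z=3 -> covers; best now C (z=3)
  D: rows 3-5 cols 1-2 -> outside (row miss)
  E: rows 5-6 cols 4-5 -> outside (col miss)
Winner: C at z=3

Answer: 3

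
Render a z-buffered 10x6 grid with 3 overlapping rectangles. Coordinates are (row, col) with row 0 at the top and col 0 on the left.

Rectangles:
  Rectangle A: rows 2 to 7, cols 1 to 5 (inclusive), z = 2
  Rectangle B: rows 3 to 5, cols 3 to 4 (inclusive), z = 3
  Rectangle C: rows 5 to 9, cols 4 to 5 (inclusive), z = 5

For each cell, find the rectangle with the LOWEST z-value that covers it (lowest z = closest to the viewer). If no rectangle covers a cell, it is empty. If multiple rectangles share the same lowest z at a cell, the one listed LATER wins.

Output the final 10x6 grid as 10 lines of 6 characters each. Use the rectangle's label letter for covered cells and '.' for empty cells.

......
......
.AAAAA
.AAAAA
.AAAAA
.AAAAA
.AAAAA
.AAAAA
....CC
....CC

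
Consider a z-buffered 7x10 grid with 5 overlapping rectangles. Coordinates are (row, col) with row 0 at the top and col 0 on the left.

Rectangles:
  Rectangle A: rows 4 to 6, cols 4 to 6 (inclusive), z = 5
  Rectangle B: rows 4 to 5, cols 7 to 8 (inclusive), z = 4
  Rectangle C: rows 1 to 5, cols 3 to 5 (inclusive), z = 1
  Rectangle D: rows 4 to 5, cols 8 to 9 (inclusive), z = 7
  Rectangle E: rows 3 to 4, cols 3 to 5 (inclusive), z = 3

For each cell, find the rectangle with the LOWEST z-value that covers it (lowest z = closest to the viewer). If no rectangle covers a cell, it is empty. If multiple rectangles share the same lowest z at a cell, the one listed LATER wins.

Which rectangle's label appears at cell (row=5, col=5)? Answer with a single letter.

Check cell (5,5):
  A: rows 4-6 cols 4-6 z=5 -> covers; best now A (z=5)
  B: rows 4-5 cols 7-8 -> outside (col miss)
  C: rows 1-5 cols 3-5 z=1 -> covers; best now C (z=1)
  D: rows 4-5 cols 8-9 -> outside (col miss)
  E: rows 3-4 cols 3-5 -> outside (row miss)
Winner: C at z=1

Answer: C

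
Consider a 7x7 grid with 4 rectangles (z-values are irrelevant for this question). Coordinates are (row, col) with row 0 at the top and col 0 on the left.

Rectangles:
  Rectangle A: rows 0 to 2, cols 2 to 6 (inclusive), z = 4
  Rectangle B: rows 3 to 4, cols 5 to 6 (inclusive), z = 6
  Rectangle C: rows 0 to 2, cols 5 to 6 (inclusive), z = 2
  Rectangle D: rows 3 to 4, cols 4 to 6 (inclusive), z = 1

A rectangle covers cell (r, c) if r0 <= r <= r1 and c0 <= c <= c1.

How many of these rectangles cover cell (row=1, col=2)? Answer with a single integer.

Check cell (1,2):
  A: rows 0-2 cols 2-6 -> covers
  B: rows 3-4 cols 5-6 -> outside (row miss)
  C: rows 0-2 cols 5-6 -> outside (col miss)
  D: rows 3-4 cols 4-6 -> outside (row miss)
Count covering = 1

Answer: 1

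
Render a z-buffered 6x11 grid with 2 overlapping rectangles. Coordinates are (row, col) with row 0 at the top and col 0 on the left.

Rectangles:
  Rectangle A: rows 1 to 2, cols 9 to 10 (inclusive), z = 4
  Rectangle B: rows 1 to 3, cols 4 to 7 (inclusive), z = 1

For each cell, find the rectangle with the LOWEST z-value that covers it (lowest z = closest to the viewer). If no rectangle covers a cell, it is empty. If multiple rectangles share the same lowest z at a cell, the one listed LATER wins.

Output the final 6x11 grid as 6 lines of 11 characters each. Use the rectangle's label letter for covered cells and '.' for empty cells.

...........
....BBBB.AA
....BBBB.AA
....BBBB...
...........
...........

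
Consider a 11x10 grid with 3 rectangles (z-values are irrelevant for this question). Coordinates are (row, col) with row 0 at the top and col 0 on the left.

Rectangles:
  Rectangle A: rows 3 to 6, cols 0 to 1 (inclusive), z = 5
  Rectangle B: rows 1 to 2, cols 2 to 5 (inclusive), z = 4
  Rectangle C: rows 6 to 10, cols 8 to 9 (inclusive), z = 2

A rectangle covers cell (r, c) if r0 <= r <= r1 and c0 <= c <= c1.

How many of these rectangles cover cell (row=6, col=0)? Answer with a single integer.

Check cell (6,0):
  A: rows 3-6 cols 0-1 -> covers
  B: rows 1-2 cols 2-5 -> outside (row miss)
  C: rows 6-10 cols 8-9 -> outside (col miss)
Count covering = 1

Answer: 1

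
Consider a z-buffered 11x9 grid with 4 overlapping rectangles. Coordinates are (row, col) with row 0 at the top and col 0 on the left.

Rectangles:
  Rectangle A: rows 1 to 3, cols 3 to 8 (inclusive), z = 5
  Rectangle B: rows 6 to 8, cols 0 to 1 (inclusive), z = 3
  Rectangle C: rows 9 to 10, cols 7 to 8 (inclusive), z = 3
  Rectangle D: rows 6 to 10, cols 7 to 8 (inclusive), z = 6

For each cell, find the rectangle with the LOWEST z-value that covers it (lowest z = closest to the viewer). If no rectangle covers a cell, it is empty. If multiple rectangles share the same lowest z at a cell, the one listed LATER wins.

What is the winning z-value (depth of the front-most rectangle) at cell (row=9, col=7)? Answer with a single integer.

Answer: 3

Derivation:
Check cell (9,7):
  A: rows 1-3 cols 3-8 -> outside (row miss)
  B: rows 6-8 cols 0-1 -> outside (row miss)
  C: rows 9-10 cols 7-8 z=3 -> covers; best now C (z=3)
  D: rows 6-10 cols 7-8 z=6 -> covers; best now C (z=3)
Winner: C at z=3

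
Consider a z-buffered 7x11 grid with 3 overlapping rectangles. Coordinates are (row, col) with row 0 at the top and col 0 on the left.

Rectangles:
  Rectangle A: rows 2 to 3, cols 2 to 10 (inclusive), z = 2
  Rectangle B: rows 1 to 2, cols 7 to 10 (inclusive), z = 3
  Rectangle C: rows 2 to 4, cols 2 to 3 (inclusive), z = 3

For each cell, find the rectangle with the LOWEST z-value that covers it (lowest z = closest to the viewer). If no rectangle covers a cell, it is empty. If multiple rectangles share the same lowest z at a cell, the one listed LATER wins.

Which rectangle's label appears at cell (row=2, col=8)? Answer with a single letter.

Answer: A

Derivation:
Check cell (2,8):
  A: rows 2-3 cols 2-10 z=2 -> covers; best now A (z=2)
  B: rows 1-2 cols 7-10 z=3 -> covers; best now A (z=2)
  C: rows 2-4 cols 2-3 -> outside (col miss)
Winner: A at z=2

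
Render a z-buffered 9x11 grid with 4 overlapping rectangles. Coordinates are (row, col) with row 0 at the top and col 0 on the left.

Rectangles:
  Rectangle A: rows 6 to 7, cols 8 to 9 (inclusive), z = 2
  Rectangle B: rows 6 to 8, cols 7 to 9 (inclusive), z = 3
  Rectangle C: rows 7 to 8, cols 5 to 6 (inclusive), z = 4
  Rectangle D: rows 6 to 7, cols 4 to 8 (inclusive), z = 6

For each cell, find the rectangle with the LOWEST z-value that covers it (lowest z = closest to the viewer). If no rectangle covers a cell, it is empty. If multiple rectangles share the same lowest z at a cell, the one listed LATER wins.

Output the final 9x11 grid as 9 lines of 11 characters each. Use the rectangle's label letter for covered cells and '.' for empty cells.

...........
...........
...........
...........
...........
...........
....DDDBAA.
....DCCBAA.
.....CCBBB.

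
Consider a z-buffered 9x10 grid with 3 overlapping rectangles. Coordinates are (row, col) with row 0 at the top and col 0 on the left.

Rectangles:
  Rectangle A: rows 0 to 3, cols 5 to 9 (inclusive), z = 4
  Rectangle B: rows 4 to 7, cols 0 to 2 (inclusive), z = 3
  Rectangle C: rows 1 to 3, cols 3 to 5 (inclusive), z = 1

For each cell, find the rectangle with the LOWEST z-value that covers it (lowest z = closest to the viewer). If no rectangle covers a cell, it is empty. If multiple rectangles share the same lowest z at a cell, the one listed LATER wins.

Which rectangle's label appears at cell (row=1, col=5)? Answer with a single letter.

Check cell (1,5):
  A: rows 0-3 cols 5-9 z=4 -> covers; best now A (z=4)
  B: rows 4-7 cols 0-2 -> outside (row miss)
  C: rows 1-3 cols 3-5 z=1 -> covers; best now C (z=1)
Winner: C at z=1

Answer: C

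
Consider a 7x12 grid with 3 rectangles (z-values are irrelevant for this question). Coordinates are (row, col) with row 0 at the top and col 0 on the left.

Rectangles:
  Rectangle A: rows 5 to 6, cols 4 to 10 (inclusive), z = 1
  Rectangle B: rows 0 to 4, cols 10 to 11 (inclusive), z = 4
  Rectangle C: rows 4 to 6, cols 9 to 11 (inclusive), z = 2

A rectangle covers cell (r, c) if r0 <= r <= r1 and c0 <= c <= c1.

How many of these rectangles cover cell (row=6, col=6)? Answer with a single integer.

Answer: 1

Derivation:
Check cell (6,6):
  A: rows 5-6 cols 4-10 -> covers
  B: rows 0-4 cols 10-11 -> outside (row miss)
  C: rows 4-6 cols 9-11 -> outside (col miss)
Count covering = 1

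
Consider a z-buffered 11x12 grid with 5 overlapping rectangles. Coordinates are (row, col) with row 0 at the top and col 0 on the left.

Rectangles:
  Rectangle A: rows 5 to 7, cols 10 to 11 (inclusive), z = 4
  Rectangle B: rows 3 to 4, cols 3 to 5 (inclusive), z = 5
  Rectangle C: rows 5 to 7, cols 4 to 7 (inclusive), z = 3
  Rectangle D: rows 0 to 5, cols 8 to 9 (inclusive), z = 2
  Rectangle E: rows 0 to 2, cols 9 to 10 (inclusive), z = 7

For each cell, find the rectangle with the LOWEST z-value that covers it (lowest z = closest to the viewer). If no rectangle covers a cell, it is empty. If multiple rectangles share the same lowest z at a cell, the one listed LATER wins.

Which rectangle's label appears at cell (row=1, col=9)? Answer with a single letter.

Answer: D

Derivation:
Check cell (1,9):
  A: rows 5-7 cols 10-11 -> outside (row miss)
  B: rows 3-4 cols 3-5 -> outside (row miss)
  C: rows 5-7 cols 4-7 -> outside (row miss)
  D: rows 0-5 cols 8-9 z=2 -> covers; best now D (z=2)
  E: rows 0-2 cols 9-10 z=7 -> covers; best now D (z=2)
Winner: D at z=2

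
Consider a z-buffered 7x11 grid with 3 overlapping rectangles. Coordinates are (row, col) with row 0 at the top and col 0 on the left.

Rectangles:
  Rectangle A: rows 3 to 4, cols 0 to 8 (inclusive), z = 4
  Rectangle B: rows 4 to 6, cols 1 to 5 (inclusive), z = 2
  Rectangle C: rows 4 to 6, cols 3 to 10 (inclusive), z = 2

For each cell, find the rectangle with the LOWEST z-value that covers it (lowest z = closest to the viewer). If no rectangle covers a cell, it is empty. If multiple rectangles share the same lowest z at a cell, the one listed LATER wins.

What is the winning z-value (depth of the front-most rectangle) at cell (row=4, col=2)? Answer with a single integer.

Answer: 2

Derivation:
Check cell (4,2):
  A: rows 3-4 cols 0-8 z=4 -> covers; best now A (z=4)
  B: rows 4-6 cols 1-5 z=2 -> covers; best now B (z=2)
  C: rows 4-6 cols 3-10 -> outside (col miss)
Winner: B at z=2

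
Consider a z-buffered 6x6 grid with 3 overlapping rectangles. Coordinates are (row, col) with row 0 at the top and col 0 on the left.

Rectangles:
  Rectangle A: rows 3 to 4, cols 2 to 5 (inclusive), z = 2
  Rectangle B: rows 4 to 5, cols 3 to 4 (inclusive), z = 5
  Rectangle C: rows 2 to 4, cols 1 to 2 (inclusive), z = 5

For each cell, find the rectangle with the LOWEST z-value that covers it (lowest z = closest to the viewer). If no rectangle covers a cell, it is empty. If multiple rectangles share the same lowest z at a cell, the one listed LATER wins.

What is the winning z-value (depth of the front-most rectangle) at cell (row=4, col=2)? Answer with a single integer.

Check cell (4,2):
  A: rows 3-4 cols 2-5 z=2 -> covers; best now A (z=2)
  B: rows 4-5 cols 3-4 -> outside (col miss)
  C: rows 2-4 cols 1-2 z=5 -> covers; best now A (z=2)
Winner: A at z=2

Answer: 2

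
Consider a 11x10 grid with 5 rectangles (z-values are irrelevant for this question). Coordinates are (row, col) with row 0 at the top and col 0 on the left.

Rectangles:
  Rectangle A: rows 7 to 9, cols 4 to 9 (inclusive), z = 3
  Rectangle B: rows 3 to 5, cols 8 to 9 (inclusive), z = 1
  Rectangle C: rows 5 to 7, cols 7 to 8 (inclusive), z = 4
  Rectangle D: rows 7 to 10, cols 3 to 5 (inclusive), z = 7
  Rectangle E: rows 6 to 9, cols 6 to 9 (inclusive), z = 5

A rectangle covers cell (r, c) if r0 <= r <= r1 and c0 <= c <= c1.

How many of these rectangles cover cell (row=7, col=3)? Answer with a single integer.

Answer: 1

Derivation:
Check cell (7,3):
  A: rows 7-9 cols 4-9 -> outside (col miss)
  B: rows 3-5 cols 8-9 -> outside (row miss)
  C: rows 5-7 cols 7-8 -> outside (col miss)
  D: rows 7-10 cols 3-5 -> covers
  E: rows 6-9 cols 6-9 -> outside (col miss)
Count covering = 1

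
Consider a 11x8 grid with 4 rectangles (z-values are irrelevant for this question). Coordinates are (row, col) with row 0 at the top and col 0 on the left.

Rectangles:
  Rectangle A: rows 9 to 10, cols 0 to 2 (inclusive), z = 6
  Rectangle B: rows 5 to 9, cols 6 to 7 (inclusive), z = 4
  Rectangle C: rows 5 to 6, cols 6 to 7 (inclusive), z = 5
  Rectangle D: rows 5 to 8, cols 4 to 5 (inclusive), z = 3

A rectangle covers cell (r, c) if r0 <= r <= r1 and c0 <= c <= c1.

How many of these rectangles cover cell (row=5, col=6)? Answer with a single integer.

Check cell (5,6):
  A: rows 9-10 cols 0-2 -> outside (row miss)
  B: rows 5-9 cols 6-7 -> covers
  C: rows 5-6 cols 6-7 -> covers
  D: rows 5-8 cols 4-5 -> outside (col miss)
Count covering = 2

Answer: 2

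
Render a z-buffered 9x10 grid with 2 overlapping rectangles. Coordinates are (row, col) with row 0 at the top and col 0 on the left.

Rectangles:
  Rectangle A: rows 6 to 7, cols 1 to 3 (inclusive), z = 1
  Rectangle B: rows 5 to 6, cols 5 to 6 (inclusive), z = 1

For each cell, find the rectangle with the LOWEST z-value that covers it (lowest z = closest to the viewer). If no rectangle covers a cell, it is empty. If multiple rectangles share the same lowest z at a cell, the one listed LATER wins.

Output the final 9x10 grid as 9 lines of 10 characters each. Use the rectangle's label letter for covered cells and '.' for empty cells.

..........
..........
..........
..........
..........
.....BB...
.AAA.BB...
.AAA......
..........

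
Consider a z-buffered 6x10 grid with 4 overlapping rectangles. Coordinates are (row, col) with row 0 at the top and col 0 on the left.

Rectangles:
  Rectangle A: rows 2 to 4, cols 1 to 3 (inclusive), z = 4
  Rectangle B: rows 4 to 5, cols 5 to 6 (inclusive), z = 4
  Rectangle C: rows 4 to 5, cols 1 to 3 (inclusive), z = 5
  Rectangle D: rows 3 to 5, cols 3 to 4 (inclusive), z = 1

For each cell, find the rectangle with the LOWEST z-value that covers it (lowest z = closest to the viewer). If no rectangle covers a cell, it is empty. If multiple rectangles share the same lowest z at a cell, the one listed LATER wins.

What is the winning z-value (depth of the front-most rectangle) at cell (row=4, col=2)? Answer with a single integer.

Check cell (4,2):
  A: rows 2-4 cols 1-3 z=4 -> covers; best now A (z=4)
  B: rows 4-5 cols 5-6 -> outside (col miss)
  C: rows 4-5 cols 1-3 z=5 -> covers; best now A (z=4)
  D: rows 3-5 cols 3-4 -> outside (col miss)
Winner: A at z=4

Answer: 4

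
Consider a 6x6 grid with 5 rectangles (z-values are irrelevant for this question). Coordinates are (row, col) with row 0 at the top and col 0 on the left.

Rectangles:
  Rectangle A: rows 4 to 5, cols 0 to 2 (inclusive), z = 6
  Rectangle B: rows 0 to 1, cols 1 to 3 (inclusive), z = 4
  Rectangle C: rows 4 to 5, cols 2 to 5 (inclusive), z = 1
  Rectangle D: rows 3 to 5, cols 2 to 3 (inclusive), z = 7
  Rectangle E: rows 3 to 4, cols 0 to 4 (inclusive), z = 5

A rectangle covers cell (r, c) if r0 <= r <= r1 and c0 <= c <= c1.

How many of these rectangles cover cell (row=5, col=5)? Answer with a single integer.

Check cell (5,5):
  A: rows 4-5 cols 0-2 -> outside (col miss)
  B: rows 0-1 cols 1-3 -> outside (row miss)
  C: rows 4-5 cols 2-5 -> covers
  D: rows 3-5 cols 2-3 -> outside (col miss)
  E: rows 3-4 cols 0-4 -> outside (row miss)
Count covering = 1

Answer: 1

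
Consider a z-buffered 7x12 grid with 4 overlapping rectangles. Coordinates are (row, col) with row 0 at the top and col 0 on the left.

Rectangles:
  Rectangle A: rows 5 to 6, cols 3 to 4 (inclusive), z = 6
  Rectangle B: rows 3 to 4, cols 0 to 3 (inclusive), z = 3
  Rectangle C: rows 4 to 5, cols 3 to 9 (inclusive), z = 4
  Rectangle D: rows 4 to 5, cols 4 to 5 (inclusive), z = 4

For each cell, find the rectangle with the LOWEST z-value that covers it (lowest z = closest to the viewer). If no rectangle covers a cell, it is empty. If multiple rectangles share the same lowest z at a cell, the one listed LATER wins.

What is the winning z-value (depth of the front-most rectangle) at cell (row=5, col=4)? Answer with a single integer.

Check cell (5,4):
  A: rows 5-6 cols 3-4 z=6 -> covers; best now A (z=6)
  B: rows 3-4 cols 0-3 -> outside (row miss)
  C: rows 4-5 cols 3-9 z=4 -> covers; best now C (z=4)
  D: rows 4-5 cols 4-5 z=4 -> covers; best now D (z=4)
Winner: D at z=4

Answer: 4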